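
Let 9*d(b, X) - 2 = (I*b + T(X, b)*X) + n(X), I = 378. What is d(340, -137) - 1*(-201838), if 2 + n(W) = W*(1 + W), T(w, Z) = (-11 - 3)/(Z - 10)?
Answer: 324010469/1485 ≈ 2.1819e+5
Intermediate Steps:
T(w, Z) = -14/(-10 + Z)
n(W) = -2 + W*(1 + W)
d(b, X) = 42*b + X/9 + X**2/9 - 14*X/(9*(-10 + b)) (d(b, X) = 2/9 + ((378*b + (-14/(-10 + b))*X) + (-2 + X + X**2))/9 = 2/9 + ((378*b - 14*X/(-10 + b)) + (-2 + X + X**2))/9 = 2/9 + (-2 + X + X**2 + 378*b - 14*X/(-10 + b))/9 = 2/9 + (-2/9 + 42*b + X/9 + X**2/9 - 14*X/(9*(-10 + b))) = 42*b + X/9 + X**2/9 - 14*X/(9*(-10 + b)))
d(340, -137) - 1*(-201838) = (-14*(-137) + (-10 + 340)*(-137 + (-137)**2 + 378*340))/(9*(-10 + 340)) - 1*(-201838) = (1/9)*(1918 + 330*(-137 + 18769 + 128520))/330 + 201838 = (1/9)*(1/330)*(1918 + 330*147152) + 201838 = (1/9)*(1/330)*(1918 + 48560160) + 201838 = (1/9)*(1/330)*48562078 + 201838 = 24281039/1485 + 201838 = 324010469/1485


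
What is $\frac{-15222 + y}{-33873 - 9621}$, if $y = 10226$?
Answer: $\frac{2498}{21747} \approx 0.11487$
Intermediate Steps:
$\frac{-15222 + y}{-33873 - 9621} = \frac{-15222 + 10226}{-33873 - 9621} = - \frac{4996}{-43494} = \left(-4996\right) \left(- \frac{1}{43494}\right) = \frac{2498}{21747}$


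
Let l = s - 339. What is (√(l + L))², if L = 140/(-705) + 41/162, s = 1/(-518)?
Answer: -334206568/986013 ≈ -338.95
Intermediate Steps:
s = -1/518 ≈ -0.0019305
L = 415/7614 (L = 140*(-1/705) + 41*(1/162) = -28/141 + 41/162 = 415/7614 ≈ 0.054505)
l = -175603/518 (l = -1/518 - 339 = -175603/518 ≈ -339.00)
(√(l + L))² = (√(-175603/518 + 415/7614))² = (√(-334206568/986013))² = (2*I*√1017074138066/109557)² = -334206568/986013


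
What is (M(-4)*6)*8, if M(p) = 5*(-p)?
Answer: 960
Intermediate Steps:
M(p) = -5*p
(M(-4)*6)*8 = (-5*(-4)*6)*8 = (20*6)*8 = 120*8 = 960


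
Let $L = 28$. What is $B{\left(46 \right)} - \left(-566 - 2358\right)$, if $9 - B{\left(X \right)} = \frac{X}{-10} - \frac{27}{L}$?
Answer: $\frac{411399}{140} \approx 2938.6$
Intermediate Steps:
$B{\left(X \right)} = \frac{279}{28} + \frac{X}{10}$ ($B{\left(X \right)} = 9 - \left(\frac{X}{-10} - \frac{27}{28}\right) = 9 - \left(X \left(- \frac{1}{10}\right) - \frac{27}{28}\right) = 9 - \left(- \frac{X}{10} - \frac{27}{28}\right) = 9 - \left(- \frac{27}{28} - \frac{X}{10}\right) = 9 + \left(\frac{27}{28} + \frac{X}{10}\right) = \frac{279}{28} + \frac{X}{10}$)
$B{\left(46 \right)} - \left(-566 - 2358\right) = \left(\frac{279}{28} + \frac{1}{10} \cdot 46\right) - \left(-566 - 2358\right) = \left(\frac{279}{28} + \frac{23}{5}\right) - \left(-566 - 2358\right) = \frac{2039}{140} - -2924 = \frac{2039}{140} + 2924 = \frac{411399}{140}$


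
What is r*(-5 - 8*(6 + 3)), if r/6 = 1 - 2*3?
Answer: 2310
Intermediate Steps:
r = -30 (r = 6*(1 - 2*3) = 6*(1 - 6) = 6*(-5) = -30)
r*(-5 - 8*(6 + 3)) = -30*(-5 - 8*(6 + 3)) = -30*(-5 - 8*9) = -30*(-5 - 72) = -30*(-77) = 2310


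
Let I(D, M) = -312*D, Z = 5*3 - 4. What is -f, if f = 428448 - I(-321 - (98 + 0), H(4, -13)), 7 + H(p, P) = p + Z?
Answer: -297720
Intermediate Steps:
Z = 11 (Z = 15 - 4 = 11)
H(p, P) = 4 + p (H(p, P) = -7 + (p + 11) = -7 + (11 + p) = 4 + p)
f = 297720 (f = 428448 - (-312)*(-321 - (98 + 0)) = 428448 - (-312)*(-321 - 1*98) = 428448 - (-312)*(-321 - 98) = 428448 - (-312)*(-419) = 428448 - 1*130728 = 428448 - 130728 = 297720)
-f = -1*297720 = -297720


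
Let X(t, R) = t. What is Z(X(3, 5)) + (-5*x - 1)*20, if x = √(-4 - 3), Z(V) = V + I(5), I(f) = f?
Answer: -12 - 100*I*√7 ≈ -12.0 - 264.58*I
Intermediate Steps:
Z(V) = 5 + V (Z(V) = V + 5 = 5 + V)
x = I*√7 (x = √(-7) = I*√7 ≈ 2.6458*I)
Z(X(3, 5)) + (-5*x - 1)*20 = (5 + 3) + (-5*I*√7 - 1)*20 = 8 + (-5*I*√7 - 1)*20 = 8 + (-1 - 5*I*√7)*20 = 8 + (-20 - 100*I*√7) = -12 - 100*I*√7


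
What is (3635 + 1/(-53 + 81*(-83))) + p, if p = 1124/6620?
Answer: 40765810201/11214280 ≈ 3635.2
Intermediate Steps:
p = 281/1655 (p = 1124*(1/6620) = 281/1655 ≈ 0.16979)
(3635 + 1/(-53 + 81*(-83))) + p = (3635 + 1/(-53 + 81*(-83))) + 281/1655 = (3635 + 1/(-53 - 6723)) + 281/1655 = (3635 + 1/(-6776)) + 281/1655 = (3635 - 1/6776) + 281/1655 = 24630759/6776 + 281/1655 = 40765810201/11214280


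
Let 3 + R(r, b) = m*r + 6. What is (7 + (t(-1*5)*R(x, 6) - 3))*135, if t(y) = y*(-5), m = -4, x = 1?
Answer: -2835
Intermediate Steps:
t(y) = -5*y
R(r, b) = 3 - 4*r (R(r, b) = -3 + (-4*r + 6) = -3 + (6 - 4*r) = 3 - 4*r)
(7 + (t(-1*5)*R(x, 6) - 3))*135 = (7 + ((-(-5)*5)*(3 - 4*1) - 3))*135 = (7 + ((-5*(-5))*(3 - 4) - 3))*135 = (7 + (25*(-1) - 3))*135 = (7 + (-25 - 3))*135 = (7 - 28)*135 = -21*135 = -2835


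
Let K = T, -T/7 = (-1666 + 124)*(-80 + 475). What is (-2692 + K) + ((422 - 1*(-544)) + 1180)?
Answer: 4263084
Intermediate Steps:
T = 4263630 (T = -7*(-1666 + 124)*(-80 + 475) = -(-10794)*395 = -7*(-609090) = 4263630)
K = 4263630
(-2692 + K) + ((422 - 1*(-544)) + 1180) = (-2692 + 4263630) + ((422 - 1*(-544)) + 1180) = 4260938 + ((422 + 544) + 1180) = 4260938 + (966 + 1180) = 4260938 + 2146 = 4263084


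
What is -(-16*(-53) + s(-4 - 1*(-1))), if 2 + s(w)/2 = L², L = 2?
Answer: -852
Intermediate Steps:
s(w) = 4 (s(w) = -4 + 2*2² = -4 + 2*4 = -4 + 8 = 4)
-(-16*(-53) + s(-4 - 1*(-1))) = -(-16*(-53) + 4) = -(848 + 4) = -1*852 = -852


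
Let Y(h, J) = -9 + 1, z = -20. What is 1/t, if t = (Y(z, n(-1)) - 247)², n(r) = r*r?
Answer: 1/65025 ≈ 1.5379e-5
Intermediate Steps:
n(r) = r²
Y(h, J) = -8
t = 65025 (t = (-8 - 247)² = (-255)² = 65025)
1/t = 1/65025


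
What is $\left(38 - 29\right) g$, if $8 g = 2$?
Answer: $\frac{9}{4} \approx 2.25$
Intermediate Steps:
$g = \frac{1}{4}$ ($g = \frac{1}{8} \cdot 2 = \frac{1}{4} \approx 0.25$)
$\left(38 - 29\right) g = \left(38 - 29\right) \frac{1}{4} = 9 \cdot \frac{1}{4} = \frac{9}{4}$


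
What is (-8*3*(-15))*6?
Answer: 2160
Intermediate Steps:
(-8*3*(-15))*6 = -24*(-15)*6 = 360*6 = 2160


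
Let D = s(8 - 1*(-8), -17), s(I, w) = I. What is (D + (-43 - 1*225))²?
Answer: 63504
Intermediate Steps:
D = 16 (D = 8 - 1*(-8) = 8 + 8 = 16)
(D + (-43 - 1*225))² = (16 + (-43 - 1*225))² = (16 + (-43 - 225))² = (16 - 268)² = (-252)² = 63504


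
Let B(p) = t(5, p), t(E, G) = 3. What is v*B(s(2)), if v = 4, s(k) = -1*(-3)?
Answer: 12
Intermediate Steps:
s(k) = 3
B(p) = 3
v*B(s(2)) = 4*3 = 12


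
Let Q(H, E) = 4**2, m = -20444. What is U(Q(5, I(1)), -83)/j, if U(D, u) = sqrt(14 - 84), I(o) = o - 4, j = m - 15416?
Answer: -I*sqrt(70)/35860 ≈ -0.00023331*I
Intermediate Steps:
j = -35860 (j = -20444 - 15416 = -35860)
I(o) = -4 + o
Q(H, E) = 16
U(D, u) = I*sqrt(70) (U(D, u) = sqrt(-70) = I*sqrt(70))
U(Q(5, I(1)), -83)/j = (I*sqrt(70))/(-35860) = (I*sqrt(70))*(-1/35860) = -I*sqrt(70)/35860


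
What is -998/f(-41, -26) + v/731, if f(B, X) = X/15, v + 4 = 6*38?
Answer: 5474447/9503 ≈ 576.08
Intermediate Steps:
v = 224 (v = -4 + 6*38 = -4 + 228 = 224)
f(B, X) = X/15 (f(B, X) = X*(1/15) = X/15)
-998/f(-41, -26) + v/731 = -998/((1/15)*(-26)) + 224/731 = -998/(-26/15) + 224*(1/731) = -998*(-15/26) + 224/731 = 7485/13 + 224/731 = 5474447/9503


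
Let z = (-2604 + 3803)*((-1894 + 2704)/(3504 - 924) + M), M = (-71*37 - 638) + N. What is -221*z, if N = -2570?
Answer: 132961957557/86 ≈ 1.5461e+9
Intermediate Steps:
M = -5835 (M = (-71*37 - 638) - 2570 = (-2627 - 638) - 2570 = -3265 - 2570 = -5835)
z = -601637817/86 (z = (-2604 + 3803)*((-1894 + 2704)/(3504 - 924) - 5835) = 1199*(810/2580 - 5835) = 1199*(810*(1/2580) - 5835) = 1199*(27/86 - 5835) = 1199*(-501783/86) = -601637817/86 ≈ -6.9958e+6)
-221*z = -221*(-601637817/86) = 132961957557/86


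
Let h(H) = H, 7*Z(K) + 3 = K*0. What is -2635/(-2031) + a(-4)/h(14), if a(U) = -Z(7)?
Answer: 264323/199038 ≈ 1.3280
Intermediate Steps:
Z(K) = -3/7 (Z(K) = -3/7 + (K*0)/7 = -3/7 + (⅐)*0 = -3/7 + 0 = -3/7)
a(U) = 3/7 (a(U) = -1*(-3/7) = 3/7)
-2635/(-2031) + a(-4)/h(14) = -2635/(-2031) + (3/7)/14 = -2635*(-1/2031) + (3/7)*(1/14) = 2635/2031 + 3/98 = 264323/199038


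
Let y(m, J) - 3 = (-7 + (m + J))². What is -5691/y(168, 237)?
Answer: -5691/158407 ≈ -0.035926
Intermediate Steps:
y(m, J) = 3 + (-7 + J + m)² (y(m, J) = 3 + (-7 + (m + J))² = 3 + (-7 + (J + m))² = 3 + (-7 + J + m)²)
-5691/y(168, 237) = -5691/(3 + (-7 + 237 + 168)²) = -5691/(3 + 398²) = -5691/(3 + 158404) = -5691/158407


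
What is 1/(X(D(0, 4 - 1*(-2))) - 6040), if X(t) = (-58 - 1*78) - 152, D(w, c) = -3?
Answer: -1/6328 ≈ -0.00015803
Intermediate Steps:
X(t) = -288 (X(t) = (-58 - 78) - 152 = -136 - 152 = -288)
1/(X(D(0, 4 - 1*(-2))) - 6040) = 1/(-288 - 6040) = 1/(-6328) = -1/6328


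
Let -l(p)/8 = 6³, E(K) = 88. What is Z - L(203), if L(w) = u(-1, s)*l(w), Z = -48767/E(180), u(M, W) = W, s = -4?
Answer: -657023/88 ≈ -7466.2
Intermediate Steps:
l(p) = -1728 (l(p) = -8*6³ = -8*216 = -1728)
Z = -48767/88 ≈ -554.17
L(w) = 6912 (L(w) = -4*(-1728) = 6912)
Z - L(203) = -48767/88 - 1*6912 = -48767/88 - 6912 = -657023/88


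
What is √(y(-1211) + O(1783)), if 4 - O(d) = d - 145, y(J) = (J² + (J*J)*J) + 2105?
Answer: I*√1774489939 ≈ 42125.0*I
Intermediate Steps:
y(J) = 2105 + J² + J³ (y(J) = (J² + J²*J) + 2105 = (J² + J³) + 2105 = 2105 + J² + J³)
O(d) = 149 - d (O(d) = 4 - (d - 145) = 4 - (-145 + d) = 4 + (145 - d) = 149 - d)
√(y(-1211) + O(1783)) = √((2105 + (-1211)² + (-1211)³) + (149 - 1*1783)) = √((2105 + 1466521 - 1775956931) + (149 - 1783)) = √(-1774488305 - 1634) = √(-1774489939) = I*√1774489939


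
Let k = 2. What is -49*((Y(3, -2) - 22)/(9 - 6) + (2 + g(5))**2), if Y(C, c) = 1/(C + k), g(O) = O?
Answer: -30674/15 ≈ -2044.9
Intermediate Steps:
Y(C, c) = 1/(2 + C) (Y(C, c) = 1/(C + 2) = 1/(2 + C))
-49*((Y(3, -2) - 22)/(9 - 6) + (2 + g(5))**2) = -49*((1/(2 + 3) - 22)/(9 - 6) + (2 + 5)**2) = -49*((1/5 - 22)/3 + 7**2) = -49*((1/5 - 22)*(1/3) + 49) = -49*(-109/5*1/3 + 49) = -49*(-109/15 + 49) = -49*626/15 = -30674/15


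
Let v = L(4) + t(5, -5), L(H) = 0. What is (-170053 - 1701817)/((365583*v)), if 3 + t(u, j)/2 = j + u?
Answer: 935935/1096749 ≈ 0.85337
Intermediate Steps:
t(u, j) = -6 + 2*j + 2*u (t(u, j) = -6 + 2*(j + u) = -6 + (2*j + 2*u) = -6 + 2*j + 2*u)
v = -6 (v = 0 + (-6 + 2*(-5) + 2*5) = 0 + (-6 - 10 + 10) = 0 - 6 = -6)
(-170053 - 1701817)/((365583*v)) = (-170053 - 1701817)/((365583*(-6))) = -1871870/(-2193498) = -1871870*(-1/2193498) = 935935/1096749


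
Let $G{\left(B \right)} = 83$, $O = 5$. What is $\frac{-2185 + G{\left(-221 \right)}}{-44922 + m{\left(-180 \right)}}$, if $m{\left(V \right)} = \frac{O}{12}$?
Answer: $\frac{25224}{539059} \approx 0.046793$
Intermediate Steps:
$m{\left(V \right)} = \frac{5}{12}$
$\frac{-2185 + G{\left(-221 \right)}}{-44922 + m{\left(-180 \right)}} = \frac{-2185 + 83}{-44922 + \frac{5}{12}} = - \frac{2102}{- \frac{539059}{12}} = \left(-2102\right) \left(- \frac{12}{539059}\right) = \frac{25224}{539059}$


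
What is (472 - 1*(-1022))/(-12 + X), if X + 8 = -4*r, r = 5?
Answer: -747/20 ≈ -37.350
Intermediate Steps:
X = -28 (X = -8 - 4*5 = -8 - 20 = -28)
(472 - 1*(-1022))/(-12 + X) = (472 - 1*(-1022))/(-12 - 28) = (472 + 1022)/(-40) = 1494*(-1/40) = -747/20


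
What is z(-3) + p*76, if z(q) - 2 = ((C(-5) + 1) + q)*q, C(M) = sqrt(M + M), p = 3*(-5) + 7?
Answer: -600 - 3*I*sqrt(10) ≈ -600.0 - 9.4868*I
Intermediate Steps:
p = -8 (p = -15 + 7 = -8)
C(M) = sqrt(2)*sqrt(M) (C(M) = sqrt(2*M) = sqrt(2)*sqrt(M))
z(q) = 2 + q*(1 + q + I*sqrt(10)) (z(q) = 2 + ((sqrt(2)*sqrt(-5) + 1) + q)*q = 2 + ((sqrt(2)*(I*sqrt(5)) + 1) + q)*q = 2 + ((I*sqrt(10) + 1) + q)*q = 2 + ((1 + I*sqrt(10)) + q)*q = 2 + (1 + q + I*sqrt(10))*q = 2 + q*(1 + q + I*sqrt(10)))
z(-3) + p*76 = (2 - 3 + (-3)**2 + I*(-3)*sqrt(10)) - 8*76 = (2 - 3 + 9 - 3*I*sqrt(10)) - 608 = (8 - 3*I*sqrt(10)) - 608 = -600 - 3*I*sqrt(10)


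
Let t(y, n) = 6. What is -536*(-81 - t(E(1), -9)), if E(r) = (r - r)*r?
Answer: 46632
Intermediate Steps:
E(r) = 0 (E(r) = 0*r = 0)
-536*(-81 - t(E(1), -9)) = -536*(-81 - 1*6) = -536*(-81 - 6) = -536*(-87) = 46632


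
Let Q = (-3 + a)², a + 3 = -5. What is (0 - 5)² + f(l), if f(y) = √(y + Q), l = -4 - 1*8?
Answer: 25 + √109 ≈ 35.440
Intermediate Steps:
a = -8 (a = -3 - 5 = -8)
Q = 121 (Q = (-3 - 8)² = (-11)² = 121)
l = -12 (l = -4 - 8 = -12)
f(y) = √(121 + y) (f(y) = √(y + 121) = √(121 + y))
(0 - 5)² + f(l) = (0 - 5)² + √(121 - 12) = (-5)² + √109 = 25 + √109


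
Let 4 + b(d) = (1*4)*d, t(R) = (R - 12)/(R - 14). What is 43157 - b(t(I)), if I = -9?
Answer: 992619/23 ≈ 43157.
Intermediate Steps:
t(R) = (-12 + R)/(-14 + R)
b(d) = -4 + 4*d (b(d) = -4 + (1*4)*d = -4 + 4*d)
43157 - b(t(I)) = 43157 - (-4 + 4*((-12 - 9)/(-14 - 9))) = 43157 - (-4 + 4*(-21/(-23))) = 43157 - (-4 + 4*(-1/23*(-21))) = 43157 - (-4 + 4*(21/23)) = 43157 - (-4 + 84/23) = 43157 - 1*(-8/23) = 43157 + 8/23 = 992619/23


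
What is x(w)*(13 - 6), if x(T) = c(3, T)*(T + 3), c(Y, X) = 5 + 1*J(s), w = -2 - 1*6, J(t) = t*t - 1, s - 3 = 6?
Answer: -2975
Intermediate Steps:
s = 9 (s = 3 + 6 = 9)
J(t) = -1 + t² (J(t) = t² - 1 = -1 + t²)
w = -8 (w = -2 - 6 = -8)
c(Y, X) = 85 (c(Y, X) = 5 + 1*(-1 + 9²) = 5 + 1*(-1 + 81) = 5 + 1*80 = 5 + 80 = 85)
x(T) = 255 + 85*T (x(T) = 85*(T + 3) = 85*(3 + T) = 255 + 85*T)
x(w)*(13 - 6) = (255 + 85*(-8))*(13 - 6) = (255 - 680)*7 = -425*7 = -2975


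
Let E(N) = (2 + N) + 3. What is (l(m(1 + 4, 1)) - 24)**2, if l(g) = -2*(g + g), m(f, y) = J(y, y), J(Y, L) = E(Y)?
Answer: 2304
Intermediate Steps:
E(N) = 5 + N
J(Y, L) = 5 + Y
m(f, y) = 5 + y
l(g) = -4*g
(l(m(1 + 4, 1)) - 24)**2 = (-4*(5 + 1) - 24)**2 = (-4*6 - 24)**2 = (-24 - 24)**2 = (-48)**2 = 2304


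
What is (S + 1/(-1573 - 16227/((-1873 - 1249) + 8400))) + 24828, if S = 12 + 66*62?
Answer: 240671444294/8318521 ≈ 28932.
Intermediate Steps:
S = 4104 (S = 12 + 4092 = 4104)
(S + 1/(-1573 - 16227/((-1873 - 1249) + 8400))) + 24828 = (4104 + 1/(-1573 - 16227/((-1873 - 1249) + 8400))) + 24828 = (4104 + 1/(-1573 - 16227/(-3122 + 8400))) + 24828 = (4104 + 1/(-1573 - 16227/5278)) + 24828 = (4104 + 1/(-8318521/5278)) + 24828 = (4104 - 5278/8318521) + 24828 = 34139204906/8318521 + 24828 = 240671444294/8318521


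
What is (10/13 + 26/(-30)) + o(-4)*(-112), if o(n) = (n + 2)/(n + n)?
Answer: -5479/195 ≈ -28.097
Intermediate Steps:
o(n) = (2 + n)/(2*n) (o(n) = (2 + n)/((2*n)) = (2 + n)*(1/(2*n)) = (2 + n)/(2*n))
(10/13 + 26/(-30)) + o(-4)*(-112) = (10/13 + 26/(-30)) + ((1/2)*(2 - 4)/(-4))*(-112) = (10*(1/13) + 26*(-1/30)) + ((1/2)*(-1/4)*(-2))*(-112) = (10/13 - 13/15) + (1/4)*(-112) = -19/195 - 28 = -5479/195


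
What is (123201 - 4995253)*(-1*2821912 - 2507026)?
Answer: 25962863040776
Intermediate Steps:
(123201 - 4995253)*(-1*2821912 - 2507026) = -4872052*(-2821912 - 2507026) = -4872052*(-5328938) = 25962863040776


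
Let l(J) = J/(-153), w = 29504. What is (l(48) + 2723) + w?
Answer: 1643561/51 ≈ 32227.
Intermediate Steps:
l(J) = -J/153 (l(J) = J*(-1/153) = -J/153)
(l(48) + 2723) + w = (-1/153*48 + 2723) + 29504 = (-16/51 + 2723) + 29504 = 138857/51 + 29504 = 1643561/51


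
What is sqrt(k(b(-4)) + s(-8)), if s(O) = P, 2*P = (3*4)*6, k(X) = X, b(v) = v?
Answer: 4*sqrt(2) ≈ 5.6569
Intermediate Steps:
P = 36 (P = ((3*4)*6)/2 = (12*6)/2 = (1/2)*72 = 36)
s(O) = 36
sqrt(k(b(-4)) + s(-8)) = sqrt(-4 + 36) = sqrt(32) = 4*sqrt(2)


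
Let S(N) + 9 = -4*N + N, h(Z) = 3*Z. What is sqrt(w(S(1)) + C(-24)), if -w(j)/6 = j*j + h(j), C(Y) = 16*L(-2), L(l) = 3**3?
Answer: 6*I*sqrt(6) ≈ 14.697*I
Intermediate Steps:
L(l) = 27
S(N) = -9 - 3*N (S(N) = -9 + (-4*N + N) = -9 - 3*N)
C(Y) = 432 (C(Y) = 16*27 = 432)
w(j) = -18*j - 6*j**2 (w(j) = -6*(j*j + 3*j) = -6*(j**2 + 3*j) = -18*j - 6*j**2)
sqrt(w(S(1)) + C(-24)) = sqrt(6*(-9 - 3*1)*(-3 - (-9 - 3*1)) + 432) = sqrt(6*(-9 - 3)*(-3 - (-9 - 3)) + 432) = sqrt(6*(-12)*(-3 - 1*(-12)) + 432) = sqrt(6*(-12)*(-3 + 12) + 432) = sqrt(6*(-12)*9 + 432) = sqrt(-648 + 432) = sqrt(-216) = 6*I*sqrt(6)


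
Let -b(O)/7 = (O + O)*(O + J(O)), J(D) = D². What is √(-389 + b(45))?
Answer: I*√1304489 ≈ 1142.1*I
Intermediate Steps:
b(O) = -14*O*(O + O²) (b(O) = -7*(O + O)*(O + O²) = -7*2*O*(O + O²) = -14*O*(O + O²))
√(-389 + b(45)) = √(-389 - 14*45²*(1 + 45)) = √(-389 - 14*2025*46) = √(-389 - 1304100) = √(-1304489) = I*√1304489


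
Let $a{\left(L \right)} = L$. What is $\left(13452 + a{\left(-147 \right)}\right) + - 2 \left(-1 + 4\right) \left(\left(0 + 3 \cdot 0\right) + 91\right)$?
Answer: $12759$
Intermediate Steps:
$\left(13452 + a{\left(-147 \right)}\right) + - 2 \left(-1 + 4\right) \left(\left(0 + 3 \cdot 0\right) + 91\right) = \left(13452 - 147\right) + - 2 \left(-1 + 4\right) \left(\left(0 + 3 \cdot 0\right) + 91\right) = 13305 + \left(-2\right) 3 \left(\left(0 + 0\right) + 91\right) = 13305 - 6 \left(0 + 91\right) = 13305 - 546 = 12759$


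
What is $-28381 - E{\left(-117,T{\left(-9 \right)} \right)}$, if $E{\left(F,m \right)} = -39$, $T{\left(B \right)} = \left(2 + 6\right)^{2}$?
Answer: $-28342$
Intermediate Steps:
$T{\left(B \right)} = 64$ ($T{\left(B \right)} = 8^{2} = 64$)
$-28381 - E{\left(-117,T{\left(-9 \right)} \right)} = -28381 - -39 = -28381 + 39 = -28342$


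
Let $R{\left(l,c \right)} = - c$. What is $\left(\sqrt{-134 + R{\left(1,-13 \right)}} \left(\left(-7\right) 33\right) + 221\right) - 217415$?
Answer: $-217194 - 2541 i \approx -2.1719 \cdot 10^{5} - 2541.0 i$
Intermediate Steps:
$\left(\sqrt{-134 + R{\left(1,-13 \right)}} \left(\left(-7\right) 33\right) + 221\right) - 217415 = \left(\sqrt{-134 - -13} \left(\left(-7\right) 33\right) + 221\right) - 217415 = \left(\sqrt{-134 + 13} \left(-231\right) + 221\right) - 217415 = \left(\sqrt{-121} \left(-231\right) + 221\right) - 217415 = \left(11 i \left(-231\right) + 221\right) - 217415 = \left(- 2541 i + 221\right) - 217415 = \left(221 - 2541 i\right) - 217415 = -217194 - 2541 i$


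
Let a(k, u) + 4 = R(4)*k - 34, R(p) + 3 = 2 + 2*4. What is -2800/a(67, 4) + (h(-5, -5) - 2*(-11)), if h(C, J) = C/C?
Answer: 7113/431 ≈ 16.503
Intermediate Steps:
h(C, J) = 1
R(p) = 7 (R(p) = -3 + (2 + 2*4) = -3 + (2 + 8) = -3 + 10 = 7)
a(k, u) = -38 + 7*k (a(k, u) = -4 + (7*k - 34) = -4 + (-34 + 7*k) = -38 + 7*k)
-2800/a(67, 4) + (h(-5, -5) - 2*(-11)) = -2800/(-38 + 7*67) + (1 - 2*(-11)) = -2800/(-38 + 469) + (1 + 22) = -2800/431 + 23 = 7113/431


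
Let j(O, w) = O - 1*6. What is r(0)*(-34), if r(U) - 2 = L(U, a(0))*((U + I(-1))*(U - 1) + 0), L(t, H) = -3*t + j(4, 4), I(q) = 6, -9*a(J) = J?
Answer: -476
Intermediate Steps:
a(J) = -J/9
j(O, w) = -6 + O (j(O, w) = O - 6 = -6 + O)
L(t, H) = -2 - 3*t (L(t, H) = -3*t + (-6 + 4) = -3*t - 2 = -2 - 3*t)
r(U) = 2 + (-1 + U)*(-2 - 3*U)*(6 + U) (r(U) = 2 + (-2 - 3*U)*((U + 6)*(U - 1) + 0) = 2 + (-2 - 3*U)*((6 + U)*(-1 + U) + 0) = 2 + (-2 - 3*U)*((-1 + U)*(6 + U) + 0) = 2 + (-2 - 3*U)*((-1 + U)*(6 + U)) = 2 + (-1 + U)*(-2 - 3*U)*(6 + U))
r(0)*(-34) = (14 - 17*0² - 3*0³ + 8*0)*(-34) = (14 - 17*0 - 3*0 + 0)*(-34) = (14 + 0 + 0 + 0)*(-34) = 14*(-34) = -476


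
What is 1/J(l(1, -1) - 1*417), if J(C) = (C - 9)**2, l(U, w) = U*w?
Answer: 1/182329 ≈ 5.4846e-6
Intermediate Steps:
J(C) = (-9 + C)**2
1/J(l(1, -1) - 1*417) = 1/((-9 + (1*(-1) - 1*417))**2) = 1/((-9 + (-1 - 417))**2) = 1/((-9 - 418)**2) = 1/((-427)**2) = 1/182329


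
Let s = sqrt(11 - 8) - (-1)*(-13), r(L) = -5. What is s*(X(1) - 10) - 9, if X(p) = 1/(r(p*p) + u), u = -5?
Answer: 1223/10 - 101*sqrt(3)/10 ≈ 104.81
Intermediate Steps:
X(p) = -1/10 (X(p) = 1/(-5 - 5) = 1/(-10) = -1/10)
s = -13 + sqrt(3) (s = sqrt(3) - 1*13 = sqrt(3) - 13 = -13 + sqrt(3) ≈ -11.268)
s*(X(1) - 10) - 9 = (-13 + sqrt(3))*(-1/10 - 10) - 9 = (-13 + sqrt(3))*(-101/10) - 9 = (1313/10 - 101*sqrt(3)/10) - 9 = 1223/10 - 101*sqrt(3)/10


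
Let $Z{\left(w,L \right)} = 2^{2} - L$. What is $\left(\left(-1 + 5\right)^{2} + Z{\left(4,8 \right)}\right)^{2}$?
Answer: $144$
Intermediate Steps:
$Z{\left(w,L \right)} = 4 - L$
$\left(\left(-1 + 5\right)^{2} + Z{\left(4,8 \right)}\right)^{2} = \left(\left(-1 + 5\right)^{2} + \left(4 - 8\right)\right)^{2} = \left(4^{2} + \left(4 - 8\right)\right)^{2} = \left(16 - 4\right)^{2} = 12^{2} = 144$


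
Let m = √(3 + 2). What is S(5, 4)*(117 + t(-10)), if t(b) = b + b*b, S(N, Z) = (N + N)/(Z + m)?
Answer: 8280/11 - 2070*√5/11 ≈ 331.94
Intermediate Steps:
m = √5 ≈ 2.2361
S(N, Z) = 2*N/(Z + √5) (S(N, Z) = (N + N)/(Z + √5) = (2*N)/(Z + √5) = 2*N/(Z + √5))
t(b) = b + b²
S(5, 4)*(117 + t(-10)) = (2*5/(4 + √5))*(117 - 10*(1 - 10)) = (10/(4 + √5))*(117 - 10*(-9)) = (10/(4 + √5))*(117 + 90) = (10/(4 + √5))*207 = 2070/(4 + √5)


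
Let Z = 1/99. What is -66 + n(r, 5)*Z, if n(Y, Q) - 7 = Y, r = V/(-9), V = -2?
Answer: -58741/891 ≈ -65.927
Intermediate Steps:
Z = 1/99 ≈ 0.010101
r = 2/9 (r = -2/(-9) = -2*(-⅑) = 2/9 ≈ 0.22222)
n(Y, Q) = 7 + Y
-66 + n(r, 5)*Z = -66 + (7 + 2/9)*(1/99) = -66 + (65/9)*(1/99) = -66 + 65/891 = -58741/891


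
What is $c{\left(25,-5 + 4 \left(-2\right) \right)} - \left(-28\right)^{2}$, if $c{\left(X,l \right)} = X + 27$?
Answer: $-732$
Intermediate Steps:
$c{\left(X,l \right)} = 27 + X$
$c{\left(25,-5 + 4 \left(-2\right) \right)} - \left(-28\right)^{2} = \left(27 + 25\right) - \left(-28\right)^{2} = 52 - 784 = -732$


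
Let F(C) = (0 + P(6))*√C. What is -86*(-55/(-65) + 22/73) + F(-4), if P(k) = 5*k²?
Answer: -93654/949 + 360*I ≈ -98.687 + 360.0*I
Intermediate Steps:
F(C) = 180*√C (F(C) = (0 + 5*6²)*√C = (0 + 5*36)*√C = (0 + 180)*√C = 180*√C)
-86*(-55/(-65) + 22/73) + F(-4) = -86*(-55/(-65) + 22/73) + 180*√(-4) = -86*(-55*(-1/65) + 22*(1/73)) + 180*(2*I) = -86*(11/13 + 22/73) + 360*I = -86*1089/949 + 360*I = -93654/949 + 360*I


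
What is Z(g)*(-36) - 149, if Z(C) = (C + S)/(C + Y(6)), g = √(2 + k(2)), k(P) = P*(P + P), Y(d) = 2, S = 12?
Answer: -65 - 60*√10 ≈ -254.74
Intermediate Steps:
k(P) = 2*P² (k(P) = P*(2*P) = 2*P²)
g = √10 (g = √(2 + 2*2²) = √(2 + 2*4) = √(2 + 8) = √10 ≈ 3.1623)
Z(C) = (12 + C)/(2 + C) (Z(C) = (C + 12)/(C + 2) = (12 + C)/(2 + C))
Z(g)*(-36) - 149 = ((12 + √10)/(2 + √10))*(-36) - 149 = -36*(12 + √10)/(2 + √10) - 149 = -149 - 36*(12 + √10)/(2 + √10)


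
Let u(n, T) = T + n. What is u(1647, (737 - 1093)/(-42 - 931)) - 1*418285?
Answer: -405388418/973 ≈ -4.1664e+5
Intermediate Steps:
u(1647, (737 - 1093)/(-42 - 931)) - 1*418285 = ((737 - 1093)/(-42 - 931) + 1647) - 1*418285 = (-356/(-973) + 1647) - 418285 = (-356*(-1/973) + 1647) - 418285 = (356/973 + 1647) - 418285 = 1602887/973 - 418285 = -405388418/973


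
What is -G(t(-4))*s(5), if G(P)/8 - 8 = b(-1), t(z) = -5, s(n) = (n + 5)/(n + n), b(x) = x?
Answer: -56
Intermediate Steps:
s(n) = (5 + n)/(2*n) (s(n) = (5 + n)/((2*n)) = (5 + n)*(1/(2*n)) = (5 + n)/(2*n))
G(P) = 56 (G(P) = 64 + 8*(-1) = 64 - 8 = 56)
-G(t(-4))*s(5) = -56*(1/2)*(5 + 5)/5 = -56*(1/2)*(1/5)*10 = -56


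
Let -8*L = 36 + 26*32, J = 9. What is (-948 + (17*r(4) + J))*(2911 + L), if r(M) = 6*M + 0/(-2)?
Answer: -2976255/2 ≈ -1.4881e+6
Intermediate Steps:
r(M) = 6*M (r(M) = 6*M + 0*(-1/2) = 6*M + 0 = 6*M)
L = -217/2 (L = -(36 + 26*32)/8 = -(36 + 832)/8 = -1/8*868 = -217/2 ≈ -108.50)
(-948 + (17*r(4) + J))*(2911 + L) = (-948 + (17*(6*4) + 9))*(2911 - 217/2) = (-948 + (17*24 + 9))*(5605/2) = (-948 + (408 + 9))*(5605/2) = (-948 + 417)*(5605/2) = -531*5605/2 = -2976255/2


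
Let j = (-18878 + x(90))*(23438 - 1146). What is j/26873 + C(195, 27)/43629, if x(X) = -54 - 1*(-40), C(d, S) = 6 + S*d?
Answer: -6124598552091/390814039 ≈ -15671.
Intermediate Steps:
x(X) = -14 (x(X) = -54 + 40 = -14)
j = -421140464 (j = (-18878 - 14)*(23438 - 1146) = -18892*22292 = -421140464)
j/26873 + C(195, 27)/43629 = -421140464/26873 + (6 + 27*195)/43629 = -421140464*1/26873 + (6 + 5265)*(1/43629) = -421140464/26873 + 5271*(1/43629) = -421140464/26873 + 1757/14543 = -6124598552091/390814039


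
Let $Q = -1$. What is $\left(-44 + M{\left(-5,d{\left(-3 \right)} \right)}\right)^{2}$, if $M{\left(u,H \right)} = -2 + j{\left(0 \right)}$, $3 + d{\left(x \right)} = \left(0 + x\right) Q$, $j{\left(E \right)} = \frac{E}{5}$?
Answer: $2116$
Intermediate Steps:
$j{\left(E \right)} = \frac{E}{5}$ ($j{\left(E \right)} = E \frac{1}{5} = \frac{E}{5}$)
$d{\left(x \right)} = -3 - x$ ($d{\left(x \right)} = -3 + \left(0 + x\right) \left(-1\right) = -3 + x \left(-1\right) = -3 - x$)
$M{\left(u,H \right)} = -2$ ($M{\left(u,H \right)} = -2 + \frac{1}{5} \cdot 0 = -2 + 0 = -2$)
$\left(-44 + M{\left(-5,d{\left(-3 \right)} \right)}\right)^{2} = \left(-44 - 2\right)^{2} = \left(-46\right)^{2} = 2116$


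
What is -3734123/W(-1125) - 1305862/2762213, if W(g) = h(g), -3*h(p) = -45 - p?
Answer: 10313972983879/994396680 ≈ 10372.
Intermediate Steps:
h(p) = 15 + p/3 (h(p) = -(-45 - p)/3 = 15 + p/3)
W(g) = 15 + g/3
-3734123/W(-1125) - 1305862/2762213 = -3734123/(15 + (⅓)*(-1125)) - 1305862/2762213 = -3734123/(15 - 375) - 1305862*1/2762213 = -3734123/(-360) - 1305862/2762213 = -3734123*(-1/360) - 1305862/2762213 = 3734123/360 - 1305862/2762213 = 10313972983879/994396680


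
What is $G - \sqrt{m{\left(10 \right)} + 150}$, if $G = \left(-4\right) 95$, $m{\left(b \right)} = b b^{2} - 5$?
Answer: $-380 - \sqrt{1145} \approx -413.84$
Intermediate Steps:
$m{\left(b \right)} = -5 + b^{3}$ ($m{\left(b \right)} = b^{3} - 5 = -5 + b^{3}$)
$G = -380$
$G - \sqrt{m{\left(10 \right)} + 150} = -380 - \sqrt{\left(-5 + 10^{3}\right) + 150} = -380 - \sqrt{\left(-5 + 1000\right) + 150} = -380 - \sqrt{995 + 150} = -380 - \sqrt{1145}$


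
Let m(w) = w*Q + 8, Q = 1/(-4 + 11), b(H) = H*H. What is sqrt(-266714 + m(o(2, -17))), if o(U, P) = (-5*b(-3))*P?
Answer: 3*I*sqrt(1451471)/7 ≈ 516.33*I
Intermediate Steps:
b(H) = H**2
o(U, P) = -45*P (o(U, P) = (-5*(-3)**2)*P = (-5*9)*P = -45*P)
Q = 1/7 ≈ 0.14286
m(w) = 8 + w/7 (m(w) = w*(1/7) + 8 = w/7 + 8 = 8 + w/7)
sqrt(-266714 + m(o(2, -17))) = sqrt(-266714 + (8 + (-45*(-17))/7)) = sqrt(-266714 + (8 + (1/7)*765)) = sqrt(-266714 + (8 + 765/7)) = sqrt(-266714 + 821/7) = sqrt(-1866177/7) = 3*I*sqrt(1451471)/7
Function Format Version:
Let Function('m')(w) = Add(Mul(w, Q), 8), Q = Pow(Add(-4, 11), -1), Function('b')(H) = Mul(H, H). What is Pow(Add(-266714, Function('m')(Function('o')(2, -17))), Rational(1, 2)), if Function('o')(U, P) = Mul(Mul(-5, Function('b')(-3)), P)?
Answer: Mul(Rational(3, 7), I, Pow(1451471, Rational(1, 2))) ≈ Mul(516.33, I)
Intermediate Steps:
Function('b')(H) = Pow(H, 2)
Function('o')(U, P) = Mul(-45, P) (Function('o')(U, P) = Mul(Mul(-5, Pow(-3, 2)), P) = Mul(Mul(-5, 9), P) = Mul(-45, P))
Q = Rational(1, 7) (Q = Pow(7, -1) = Rational(1, 7) ≈ 0.14286)
Function('m')(w) = Add(8, Mul(Rational(1, 7), w)) (Function('m')(w) = Add(Mul(w, Rational(1, 7)), 8) = Add(Mul(Rational(1, 7), w), 8) = Add(8, Mul(Rational(1, 7), w)))
Pow(Add(-266714, Function('m')(Function('o')(2, -17))), Rational(1, 2)) = Pow(Add(-266714, Add(8, Mul(Rational(1, 7), Mul(-45, -17)))), Rational(1, 2)) = Pow(Add(-266714, Add(8, Mul(Rational(1, 7), 765))), Rational(1, 2)) = Pow(Add(-266714, Add(8, Rational(765, 7))), Rational(1, 2)) = Pow(Add(-266714, Rational(821, 7)), Rational(1, 2)) = Pow(Rational(-1866177, 7), Rational(1, 2)) = Mul(Rational(3, 7), I, Pow(1451471, Rational(1, 2)))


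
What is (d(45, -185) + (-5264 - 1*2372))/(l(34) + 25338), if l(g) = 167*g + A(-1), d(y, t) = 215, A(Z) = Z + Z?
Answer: -7421/31014 ≈ -0.23928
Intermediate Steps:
A(Z) = 2*Z
l(g) = -2 + 167*g (l(g) = 167*g + 2*(-1) = 167*g - 2 = -2 + 167*g)
(d(45, -185) + (-5264 - 1*2372))/(l(34) + 25338) = (215 + (-5264 - 1*2372))/((-2 + 167*34) + 25338) = (215 + (-5264 - 2372))/((-2 + 5678) + 25338) = (215 - 7636)/(5676 + 25338) = -7421/31014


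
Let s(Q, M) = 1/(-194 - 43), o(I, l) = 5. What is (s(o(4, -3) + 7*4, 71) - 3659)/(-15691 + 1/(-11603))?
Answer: 5030967976/21574426869 ≈ 0.23319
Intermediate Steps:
s(Q, M) = -1/237 (s(Q, M) = 1/(-237) = -1/237)
(s(o(4, -3) + 7*4, 71) - 3659)/(-15691 + 1/(-11603)) = (-1/237 - 3659)/(-15691 + 1/(-11603)) = -867184/(237*(-15691 - 1/11603)) = -867184/(237*(-182062674/11603)) = -867184/237*(-11603/182062674) = 5030967976/21574426869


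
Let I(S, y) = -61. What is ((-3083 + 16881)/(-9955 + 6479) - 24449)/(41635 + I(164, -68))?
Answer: -42499261/72255612 ≈ -0.58818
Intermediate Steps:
((-3083 + 16881)/(-9955 + 6479) - 24449)/(41635 + I(164, -68)) = ((-3083 + 16881)/(-9955 + 6479) - 24449)/(41635 - 61) = (13798/(-3476) - 24449)/41574 = (13798*(-1/3476) - 24449)*(1/41574) = (-6899/1738 - 24449)*(1/41574) = -42499261/1738*1/41574 = -42499261/72255612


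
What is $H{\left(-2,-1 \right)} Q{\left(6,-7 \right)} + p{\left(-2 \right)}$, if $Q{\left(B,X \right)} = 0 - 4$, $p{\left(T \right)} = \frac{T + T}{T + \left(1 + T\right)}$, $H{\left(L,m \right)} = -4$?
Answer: $\frac{52}{3} \approx 17.333$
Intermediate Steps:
$p{\left(T \right)} = \frac{2 T}{1 + 2 T}$
$Q{\left(B,X \right)} = -4$
$H{\left(-2,-1 \right)} Q{\left(6,-7 \right)} + p{\left(-2 \right)} = \left(-4\right) \left(-4\right) + 2 \left(-2\right) \frac{1}{1 + 2 \left(-2\right)} = 16 + 2 \left(-2\right) \frac{1}{1 - 4} = 16 + 2 \left(-2\right) \frac{1}{-3} = 16 + 2 \left(-2\right) \left(- \frac{1}{3}\right) = 16 + \frac{4}{3} = \frac{52}{3}$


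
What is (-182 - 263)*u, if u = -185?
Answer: 82325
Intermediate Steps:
(-182 - 263)*u = (-182 - 263)*(-185) = -445*(-185) = 82325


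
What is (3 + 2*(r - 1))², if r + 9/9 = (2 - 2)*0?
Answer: 1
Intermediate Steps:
r = -1 (r = -1 + (2 - 2)*0 = -1 + 0*0 = -1 + 0 = -1)
(3 + 2*(r - 1))² = (3 + 2*(-1 - 1))² = (3 + 2*(-2))² = (3 - 4)² = (-1)² = 1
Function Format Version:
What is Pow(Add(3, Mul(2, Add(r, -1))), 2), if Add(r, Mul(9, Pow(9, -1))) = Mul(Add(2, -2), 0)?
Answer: 1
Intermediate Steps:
r = -1 (r = Add(-1, Mul(Add(2, -2), 0)) = Add(-1, Mul(0, 0)) = Add(-1, 0) = -1)
Pow(Add(3, Mul(2, Add(r, -1))), 2) = Pow(Add(3, Mul(2, Add(-1, -1))), 2) = Pow(Add(3, Mul(2, -2)), 2) = Pow(Add(3, -4), 2) = Pow(-1, 2) = 1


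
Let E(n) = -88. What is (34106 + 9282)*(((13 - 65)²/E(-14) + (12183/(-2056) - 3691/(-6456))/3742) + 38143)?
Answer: 14116843142566151041/8536957638 ≈ 1.6536e+9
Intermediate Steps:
(34106 + 9282)*(((13 - 65)²/E(-14) + (12183/(-2056) - 3691/(-6456))/3742) + 38143) = (34106 + 9282)*(((13 - 65)²/(-88) + (12183/(-2056) - 3691/(-6456))/3742) + 38143) = 43388*(((-52)²*(-1/88) + (12183*(-1/2056) - 3691*(-1/6456))*(1/3742)) + 38143) = 43388*((2704*(-1/88) + (-12183/2056 + 3691/6456)*(1/3742)) + 38143) = 43388*((-338/11 - 4441547/829596*1/3742) + 38143) = 43388*((-338/11 - 4441547/3104348232) + 38143) = 43388*(-1049318559433/34147830552 + 38143) = 43388*(1301451382185503/34147830552) = 14116843142566151041/8536957638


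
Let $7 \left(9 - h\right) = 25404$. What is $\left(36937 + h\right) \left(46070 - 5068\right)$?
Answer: $\frac{9562404436}{7} \approx 1.3661 \cdot 10^{9}$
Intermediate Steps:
$h = - \frac{25341}{7}$ ($h = 9 - \frac{25404}{7} = - \frac{25341}{7} \approx -3620.1$)
$\left(36937 + h\right) \left(46070 - 5068\right) = \left(36937 - \frac{25341}{7}\right) \left(46070 - 5068\right) = \frac{233218}{7} \cdot 41002 = \frac{9562404436}{7}$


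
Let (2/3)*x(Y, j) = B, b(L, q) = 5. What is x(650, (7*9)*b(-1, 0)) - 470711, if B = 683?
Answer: -939373/2 ≈ -4.6969e+5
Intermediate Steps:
x(Y, j) = 2049/2 (x(Y, j) = (3/2)*683 = 2049/2)
x(650, (7*9)*b(-1, 0)) - 470711 = 2049/2 - 470711 = -939373/2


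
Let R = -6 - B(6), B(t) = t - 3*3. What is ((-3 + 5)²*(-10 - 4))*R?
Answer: 168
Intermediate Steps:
B(t) = -9 + t (B(t) = t - 9 = -9 + t)
R = -3 (R = -6 - (-9 + 6) = -6 - 1*(-3) = -6 + 3 = -3)
((-3 + 5)²*(-10 - 4))*R = ((-3 + 5)²*(-10 - 4))*(-3) = (2²*(-14))*(-3) = (4*(-14))*(-3) = -56*(-3) = 168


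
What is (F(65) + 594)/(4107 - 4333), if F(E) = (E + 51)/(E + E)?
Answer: -19334/7345 ≈ -2.6323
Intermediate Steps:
F(E) = (51 + E)/(2*E) (F(E) = (51 + E)/((2*E)) = (51 + E)*(1/(2*E)) = (51 + E)/(2*E))
(F(65) + 594)/(4107 - 4333) = ((½)*(51 + 65)/65 + 594)/(4107 - 4333) = ((½)*(1/65)*116 + 594)/(-226) = (58/65 + 594)*(-1/226) = (38668/65)*(-1/226) = -19334/7345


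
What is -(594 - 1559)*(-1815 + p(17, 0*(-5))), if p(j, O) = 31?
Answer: -1721560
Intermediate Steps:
-(594 - 1559)*(-1815 + p(17, 0*(-5))) = -(594 - 1559)*(-1815 + 31) = -(-965)*(-1784) = -1*1721560 = -1721560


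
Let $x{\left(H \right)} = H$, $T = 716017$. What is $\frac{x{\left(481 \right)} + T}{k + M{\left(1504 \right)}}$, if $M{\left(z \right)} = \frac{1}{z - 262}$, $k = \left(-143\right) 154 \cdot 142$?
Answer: $- \frac{889890516}{3883888007} \approx -0.22912$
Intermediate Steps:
$k = -3127124$ ($k = \left(-22022\right) 142 = -3127124$)
$M{\left(z \right)} = \frac{1}{-262 + z}$
$\frac{x{\left(481 \right)} + T}{k + M{\left(1504 \right)}} = \frac{481 + 716017}{-3127124 + \frac{1}{-262 + 1504}} = \frac{716498}{-3127124 + \frac{1}{1242}} = \frac{716498}{- \frac{3883888007}{1242}} = 716498 \left(- \frac{1242}{3883888007}\right) = - \frac{889890516}{3883888007}$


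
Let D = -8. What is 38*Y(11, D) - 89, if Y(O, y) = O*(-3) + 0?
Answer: -1343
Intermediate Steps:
Y(O, y) = -3*O (Y(O, y) = -3*O + 0 = -3*O)
38*Y(11, D) - 89 = 38*(-3*11) - 89 = 38*(-33) - 89 = -1254 - 89 = -1343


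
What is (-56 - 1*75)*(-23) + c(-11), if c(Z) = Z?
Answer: 3002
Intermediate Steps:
(-56 - 1*75)*(-23) + c(-11) = (-56 - 1*75)*(-23) - 11 = (-56 - 75)*(-23) - 11 = -131*(-23) - 11 = 3013 - 11 = 3002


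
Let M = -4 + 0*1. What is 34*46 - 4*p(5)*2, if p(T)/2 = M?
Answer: 1628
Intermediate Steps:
M = -4 (M = -4 + 0 = -4)
p(T) = -8 (p(T) = 2*(-4) = -8)
34*46 - 4*p(5)*2 = 34*46 - 4*(-8)*2 = 1564 + 32*2 = 1564 + 64 = 1628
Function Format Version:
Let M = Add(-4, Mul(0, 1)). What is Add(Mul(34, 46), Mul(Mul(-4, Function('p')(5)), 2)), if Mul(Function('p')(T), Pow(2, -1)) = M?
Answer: 1628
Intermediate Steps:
M = -4 (M = Add(-4, 0) = -4)
Function('p')(T) = -8 (Function('p')(T) = Mul(2, -4) = -8)
Add(Mul(34, 46), Mul(Mul(-4, Function('p')(5)), 2)) = Add(Mul(34, 46), Mul(Mul(-4, -8), 2)) = Add(1564, Mul(32, 2)) = Add(1564, 64) = 1628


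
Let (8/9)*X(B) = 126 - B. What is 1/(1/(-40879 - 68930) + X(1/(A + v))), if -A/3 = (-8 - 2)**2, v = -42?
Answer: 33381936/4731998933 ≈ 0.0070545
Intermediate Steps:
A = -300 (A = -3*(-8 - 2)**2 = -3*(-10)**2 = -3*100 = -300)
X(B) = 567/4 - 9*B/8 (X(B) = 9*(126 - B)/8 = 567/4 - 9*B/8)
1/(1/(-40879 - 68930) + X(1/(A + v))) = 1/(1/(-40879 - 68930) + (567/4 - 9/(8*(-300 - 42)))) = 1/(1/(-109809) + (567/4 - 9/8/(-342))) = 1/(-1/109809 + (567/4 - 9/8*(-1/342))) = 1/(-1/109809 + (567/4 + 1/304)) = 1/(-1/109809 + 43093/304) = 1/(4731998933/33381936) = 33381936/4731998933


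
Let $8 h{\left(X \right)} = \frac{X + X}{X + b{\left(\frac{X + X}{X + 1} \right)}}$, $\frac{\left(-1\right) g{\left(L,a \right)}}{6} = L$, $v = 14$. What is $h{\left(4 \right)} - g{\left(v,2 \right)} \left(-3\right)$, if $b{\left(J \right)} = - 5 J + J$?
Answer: $- \frac{3029}{12} \approx -252.42$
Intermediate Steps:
$g{\left(L,a \right)} = - 6 L$
$b{\left(J \right)} = - 4 J$
$h{\left(X \right)} = \frac{X}{4 \left(X - \frac{8 X}{1 + X}\right)}$ ($h{\left(X \right)} = \frac{\left(X + X\right) \frac{1}{X - 4 \frac{X + X}{X + 1}}}{8} = \frac{2 X \frac{1}{X - 4 \frac{2 X}{1 + X}}}{8} = \frac{2 X \frac{1}{X - \frac{8 X}{1 + X}}}{8} = \frac{X}{4 \left(X - \frac{8 X}{1 + X}\right)}$)
$h{\left(4 \right)} - g{\left(v,2 \right)} \left(-3\right) = \frac{1 + 4}{4 \left(-7 + 4\right)} - \left(-6\right) 14 \left(-3\right) = \frac{1}{4} \frac{1}{-3} \cdot 5 - \left(-84\right) \left(-3\right) = \frac{1}{4} \left(- \frac{1}{3}\right) 5 - 252 = - \frac{5}{12} - 252 = - \frac{3029}{12}$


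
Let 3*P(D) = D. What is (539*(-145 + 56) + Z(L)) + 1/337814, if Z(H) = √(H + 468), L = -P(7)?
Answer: -16205275393/337814 + √4191/3 ≈ -47949.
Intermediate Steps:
P(D) = D/3
L = -7/3 ≈ -2.3333
Z(H) = √(468 + H)
(539*(-145 + 56) + Z(L)) + 1/337814 = (539*(-145 + 56) + √(468 - 7/3)) + 1/337814 = (539*(-89) + √(1397/3)) + 1/337814 = (-47971 + √4191/3) + 1/337814 = -16205275393/337814 + √4191/3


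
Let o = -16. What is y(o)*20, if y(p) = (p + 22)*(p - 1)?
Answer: -2040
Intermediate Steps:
y(p) = (-1 + p)*(22 + p) (y(p) = (22 + p)*(-1 + p) = (-1 + p)*(22 + p))
y(o)*20 = (-22 + (-16)² + 21*(-16))*20 = (-22 + 256 - 336)*20 = -102*20 = -2040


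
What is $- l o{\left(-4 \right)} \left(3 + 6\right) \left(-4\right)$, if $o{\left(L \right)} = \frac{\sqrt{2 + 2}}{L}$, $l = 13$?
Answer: $-234$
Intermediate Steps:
$o{\left(L \right)} = \frac{2}{L}$ ($o{\left(L \right)} = \frac{\sqrt{4}}{L} = \frac{2}{L}$)
$- l o{\left(-4 \right)} \left(3 + 6\right) \left(-4\right) = - 13 \frac{2}{-4} \left(3 + 6\right) \left(-4\right) = - 13 \cdot 2 \left(- \frac{1}{4}\right) 9 \left(-4\right) = - 13 \left(- \frac{1}{2}\right) \left(-36\right) = - \frac{\left(-13\right) \left(-36\right)}{2} = \left(-1\right) 234 = -234$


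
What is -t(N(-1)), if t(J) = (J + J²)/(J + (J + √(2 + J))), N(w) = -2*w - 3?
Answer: 0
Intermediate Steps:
N(w) = -3 - 2*w
t(J) = (J + J²)/(√(2 + J) + 2*J)
-t(N(-1)) = -(-3 - 2*(-1))*(1 + (-3 - 2*(-1)))/(√(2 + (-3 - 2*(-1))) + 2*(-3 - 2*(-1))) = -(-3 + 2)*(1 + (-3 + 2))/(√(2 + (-3 + 2)) + 2*(-3 + 2)) = -(-1)*(1 - 1)/(√(2 - 1) + 2*(-1)) = -(-1)*0/(√1 - 2) = -(-1)*0/(1 - 2) = -(-1)*0/(-1) = -(-1)*(-1)*0 = -1*0 = 0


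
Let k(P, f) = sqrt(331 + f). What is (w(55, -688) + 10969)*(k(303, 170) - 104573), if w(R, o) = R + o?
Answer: -1080866528 + 10336*sqrt(501) ≈ -1.0806e+9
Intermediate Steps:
(w(55, -688) + 10969)*(k(303, 170) - 104573) = ((55 - 688) + 10969)*(sqrt(331 + 170) - 104573) = (-633 + 10969)*(sqrt(501) - 104573) = 10336*(-104573 + sqrt(501)) = -1080866528 + 10336*sqrt(501)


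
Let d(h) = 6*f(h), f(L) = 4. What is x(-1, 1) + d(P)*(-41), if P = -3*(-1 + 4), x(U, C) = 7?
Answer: -977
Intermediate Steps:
P = -9 (P = -3*3 = -9)
d(h) = 24 (d(h) = 6*4 = 24)
x(-1, 1) + d(P)*(-41) = 7 + 24*(-41) = 7 - 984 = -977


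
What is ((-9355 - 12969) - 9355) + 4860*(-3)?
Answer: -46259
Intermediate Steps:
((-9355 - 12969) - 9355) + 4860*(-3) = (-22324 - 9355) - 14580 = -31679 - 14580 = -46259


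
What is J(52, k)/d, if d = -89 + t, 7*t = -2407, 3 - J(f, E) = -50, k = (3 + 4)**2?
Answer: -371/3030 ≈ -0.12244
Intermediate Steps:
k = 49 (k = 7**2 = 49)
J(f, E) = 53 (J(f, E) = 3 - 1*(-50) = 3 + 50 = 53)
t = -2407/7 (t = (1/7)*(-2407) = -2407/7 ≈ -343.86)
d = -3030/7 (d = -89 - 2407/7 = -3030/7 ≈ -432.86)
J(52, k)/d = 53/(-3030/7) = 53*(-7/3030) = -371/3030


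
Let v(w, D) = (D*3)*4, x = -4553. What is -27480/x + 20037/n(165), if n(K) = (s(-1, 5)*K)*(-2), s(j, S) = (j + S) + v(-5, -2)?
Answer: 90865487/10016600 ≈ 9.0715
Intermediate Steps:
v(w, D) = 12*D (v(w, D) = (3*D)*4 = 12*D)
s(j, S) = -24 + S + j (s(j, S) = (j + S) + 12*(-2) = (S + j) - 24 = -24 + S + j)
n(K) = 40*K (n(K) = ((-24 + 5 - 1)*K)*(-2) = -20*K*(-2) = 40*K)
-27480/x + 20037/n(165) = -27480/(-4553) + 20037/((40*165)) = -27480*(-1/4553) + 20037/6600 = 27480/4553 + 20037*(1/6600) = 27480/4553 + 6679/2200 = 90865487/10016600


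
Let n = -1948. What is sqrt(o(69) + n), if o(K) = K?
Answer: I*sqrt(1879) ≈ 43.347*I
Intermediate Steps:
sqrt(o(69) + n) = sqrt(69 - 1948) = sqrt(-1879) = I*sqrt(1879)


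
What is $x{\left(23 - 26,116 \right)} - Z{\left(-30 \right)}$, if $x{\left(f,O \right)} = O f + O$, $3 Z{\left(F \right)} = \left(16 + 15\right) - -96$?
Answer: $- \frac{823}{3} \approx -274.33$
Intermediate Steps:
$Z{\left(F \right)} = \frac{127}{3}$ ($Z{\left(F \right)} = \frac{\left(16 + 15\right) - -96}{3} = \frac{31 + 96}{3} = \frac{1}{3} \cdot 127 = \frac{127}{3}$)
$x{\left(f,O \right)} = O + O f$
$x{\left(23 - 26,116 \right)} - Z{\left(-30 \right)} = 116 \left(1 + \left(23 - 26\right)\right) - \frac{127}{3} = 116 \left(1 - 3\right) - \frac{127}{3} = 116 \left(-2\right) - \frac{127}{3} = -232 - \frac{127}{3} = - \frac{823}{3}$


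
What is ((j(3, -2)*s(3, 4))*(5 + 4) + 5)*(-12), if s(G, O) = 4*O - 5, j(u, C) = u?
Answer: -3624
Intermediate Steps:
s(G, O) = -5 + 4*O
((j(3, -2)*s(3, 4))*(5 + 4) + 5)*(-12) = ((3*(-5 + 4*4))*(5 + 4) + 5)*(-12) = ((3*(-5 + 16))*9 + 5)*(-12) = ((3*11)*9 + 5)*(-12) = (33*9 + 5)*(-12) = (297 + 5)*(-12) = 302*(-12) = -3624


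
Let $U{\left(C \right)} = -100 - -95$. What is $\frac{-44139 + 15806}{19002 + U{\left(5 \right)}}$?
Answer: $- \frac{28333}{18997} \approx -1.4914$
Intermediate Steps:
$U{\left(C \right)} = -5$ ($U{\left(C \right)} = -100 + 95 = -5$)
$\frac{-44139 + 15806}{19002 + U{\left(5 \right)}} = \frac{-44139 + 15806}{19002 - 5} = - \frac{28333}{18997}$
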